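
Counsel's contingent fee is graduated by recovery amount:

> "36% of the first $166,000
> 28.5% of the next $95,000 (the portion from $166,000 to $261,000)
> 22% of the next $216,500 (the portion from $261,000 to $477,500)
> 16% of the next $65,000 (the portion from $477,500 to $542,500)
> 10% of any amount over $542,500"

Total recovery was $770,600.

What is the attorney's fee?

First $166,000 at 36% = $59,760.00
Next $95,000 at 28.5% = $27,075.00
Next $216,500 at 22% = $47,630.00
Next $65,000 at 16% = $10,400.00
Remaining $228,100 at 10% = $22,810.00
Fee: $59,760.00 + $27,075.00 + $47,630.00 + $10,400.00 + $22,810.00 = $167,675.00

$167,675.00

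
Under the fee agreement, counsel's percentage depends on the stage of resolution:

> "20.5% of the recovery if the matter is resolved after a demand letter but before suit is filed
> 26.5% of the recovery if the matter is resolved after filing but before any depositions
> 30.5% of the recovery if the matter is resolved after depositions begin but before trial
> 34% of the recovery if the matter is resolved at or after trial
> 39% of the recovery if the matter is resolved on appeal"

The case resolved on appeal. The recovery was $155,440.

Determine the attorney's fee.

The matter resolved on appeal, so the 39% rate applies.
$155,440 × 39% = $60,621.60

$60,621.60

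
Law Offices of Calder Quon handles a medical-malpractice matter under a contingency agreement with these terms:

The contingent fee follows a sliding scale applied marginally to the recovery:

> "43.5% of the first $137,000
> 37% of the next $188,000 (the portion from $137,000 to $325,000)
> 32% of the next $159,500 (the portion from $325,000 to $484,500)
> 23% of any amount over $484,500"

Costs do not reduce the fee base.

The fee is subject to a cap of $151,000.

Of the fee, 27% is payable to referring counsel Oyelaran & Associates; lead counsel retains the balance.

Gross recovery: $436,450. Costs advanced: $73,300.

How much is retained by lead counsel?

$110,230.00

Fee base is the gross recovery, $436,450; costs are reimbursed separately.
First $137,000 at 43.5% = $59,595.00
Next $188,000 at 37% = $69,560.00
Remaining $111,450 at 32% = $35,664.00
Fee: $59,595.00 + $69,560.00 + $35,664.00 = $164,819.00
$164,819.00 exceeds the $151,000 cap, so the fee is capped at $151,000.00.
Referral share: 27% of $151,000.00 = $40,770.00; lead counsel retains $151,000.00 − $40,770.00 = $110,230.00.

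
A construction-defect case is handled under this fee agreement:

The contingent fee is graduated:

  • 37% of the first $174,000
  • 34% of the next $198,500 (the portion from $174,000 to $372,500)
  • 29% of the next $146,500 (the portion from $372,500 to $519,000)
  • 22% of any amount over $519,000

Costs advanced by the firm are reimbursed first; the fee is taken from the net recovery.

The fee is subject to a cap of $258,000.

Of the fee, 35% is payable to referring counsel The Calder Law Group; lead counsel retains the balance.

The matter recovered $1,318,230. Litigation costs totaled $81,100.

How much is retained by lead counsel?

Fee base (net of costs): $1,318,230 − $81,100 = $1,237,130
First $174,000 at 37% = $64,380.00
Next $198,500 at 34% = $67,490.00
Next $146,500 at 29% = $42,485.00
Remaining $718,130 at 22% = $157,988.60
Fee: $64,380.00 + $67,490.00 + $42,485.00 + $157,988.60 = $332,343.60
$332,343.60 exceeds the $258,000 cap, so the fee is capped at $258,000.00.
Referral share: 35% of $258,000.00 = $90,300.00; lead counsel retains $258,000.00 − $90,300.00 = $167,700.00.

$167,700.00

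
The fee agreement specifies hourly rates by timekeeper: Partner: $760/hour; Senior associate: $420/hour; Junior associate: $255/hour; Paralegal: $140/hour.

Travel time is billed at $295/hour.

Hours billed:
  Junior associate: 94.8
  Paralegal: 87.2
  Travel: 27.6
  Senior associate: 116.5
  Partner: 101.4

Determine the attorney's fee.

Partner: 101.4 × $760 = $77,064.00
Senior associate: 116.5 × $420 = $48,930.00
Junior associate: 94.8 × $255 = $24,174.00
Paralegal: 87.2 × $140 = $12,208.00
Subtotal: $77,064.00 + $48,930.00 + $24,174.00 + $12,208.00 = $162,376.00
Travel: 27.6 × $295 = $8,142.00
Total: $162,376.00 + $8,142.00 = $170,518.00

$170,518.00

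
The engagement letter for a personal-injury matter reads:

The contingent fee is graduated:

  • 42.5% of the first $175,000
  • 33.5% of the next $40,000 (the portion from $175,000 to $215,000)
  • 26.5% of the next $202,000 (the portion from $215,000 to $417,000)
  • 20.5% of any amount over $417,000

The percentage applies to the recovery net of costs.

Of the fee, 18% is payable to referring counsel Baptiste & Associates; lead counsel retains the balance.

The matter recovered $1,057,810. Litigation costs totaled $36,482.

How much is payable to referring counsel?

$47,734.60

Fee base (net of costs): $1,057,810 − $36,482 = $1,021,328
First $175,000 at 42.5% = $74,375.00
Next $40,000 at 33.5% = $13,400.00
Next $202,000 at 26.5% = $53,530.00
Remaining $604,328 at 20.5% = $123,887.24
Fee: $74,375.00 + $13,400.00 + $53,530.00 + $123,887.24 = $265,192.24
Referral share: 18% of $265,192.24 = $47,734.60; lead counsel retains $265,192.24 − $47,734.60 = $217,457.64.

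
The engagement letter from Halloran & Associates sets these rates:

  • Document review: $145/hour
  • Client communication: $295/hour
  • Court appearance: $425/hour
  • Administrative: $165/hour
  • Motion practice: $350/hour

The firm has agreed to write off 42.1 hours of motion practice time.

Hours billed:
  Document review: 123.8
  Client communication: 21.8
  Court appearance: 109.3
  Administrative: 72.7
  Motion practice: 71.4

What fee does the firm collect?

$93,085.00

Document review: 123.8 × $145 = $17,951.00
Client communication: 21.8 × $295 = $6,431.00
Court appearance: 109.3 × $425 = $46,452.50
Administrative: 72.7 × $165 = $11,995.50
Motion practice: 71.4 × $350 = $24,990.00
Subtotal: $107,820.00
Write-off: 42.1 × $350 = $14,735.00
Total: $107,820.00 − $14,735.00 = $93,085.00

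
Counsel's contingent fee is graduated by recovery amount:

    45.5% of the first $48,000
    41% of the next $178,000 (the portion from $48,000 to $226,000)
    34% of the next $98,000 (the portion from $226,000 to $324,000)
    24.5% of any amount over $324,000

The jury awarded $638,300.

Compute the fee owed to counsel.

$205,143.50

First $48,000 at 45.5% = $21,840.00
Next $178,000 at 41% = $72,980.00
Next $98,000 at 34% = $33,320.00
Remaining $314,300 at 24.5% = $77,003.50
Fee: $21,840.00 + $72,980.00 + $33,320.00 + $77,003.50 = $205,143.50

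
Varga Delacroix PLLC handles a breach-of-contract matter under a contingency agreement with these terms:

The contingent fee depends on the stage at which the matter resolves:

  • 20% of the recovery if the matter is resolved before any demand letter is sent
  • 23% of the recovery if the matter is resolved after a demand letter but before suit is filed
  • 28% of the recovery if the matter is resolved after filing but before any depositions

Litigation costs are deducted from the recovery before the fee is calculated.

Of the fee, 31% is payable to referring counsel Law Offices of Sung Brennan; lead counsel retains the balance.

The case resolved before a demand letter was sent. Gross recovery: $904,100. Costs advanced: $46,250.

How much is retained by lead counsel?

$118,383.30

Fee base (net of costs): $904,100 − $46,250 = $857,850
The matter resolved before a demand letter was sent, so the 20% rate applies.
$857,850 × 20% = $171,570.00
Referral share: 31% of $171,570.00 = $53,186.70; lead counsel retains $171,570.00 − $53,186.70 = $118,383.30.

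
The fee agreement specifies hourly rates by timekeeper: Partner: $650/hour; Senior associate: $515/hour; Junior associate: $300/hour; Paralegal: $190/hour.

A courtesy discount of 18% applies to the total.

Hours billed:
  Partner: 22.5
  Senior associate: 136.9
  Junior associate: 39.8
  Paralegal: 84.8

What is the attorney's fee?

$92,808.01

Partner: 22.5 × $650 = $14,625.00
Senior associate: 136.9 × $515 = $70,503.50
Junior associate: 39.8 × $300 = $11,940.00
Paralegal: 84.8 × $190 = $16,112.00
Subtotal: $113,180.50
Less 18% discount: −$20,372.49
Total: $113,180.50 − $20,372.49 = $92,808.01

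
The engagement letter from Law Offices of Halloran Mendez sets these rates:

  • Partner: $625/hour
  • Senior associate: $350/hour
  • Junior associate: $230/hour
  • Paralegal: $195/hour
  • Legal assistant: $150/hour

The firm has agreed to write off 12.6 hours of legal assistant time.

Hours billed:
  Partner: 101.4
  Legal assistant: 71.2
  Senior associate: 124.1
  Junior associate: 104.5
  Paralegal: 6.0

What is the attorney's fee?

$140,805.00

Partner: 101.4 × $625 = $63,375.00
Senior associate: 124.1 × $350 = $43,435.00
Junior associate: 104.5 × $230 = $24,035.00
Paralegal: 6.0 × $195 = $1,170.00
Legal assistant: 71.2 × $150 = $10,680.00
Subtotal: $142,695.00
Write-off: 12.6 × $150 = $1,890.00
Total: $142,695.00 − $1,890.00 = $140,805.00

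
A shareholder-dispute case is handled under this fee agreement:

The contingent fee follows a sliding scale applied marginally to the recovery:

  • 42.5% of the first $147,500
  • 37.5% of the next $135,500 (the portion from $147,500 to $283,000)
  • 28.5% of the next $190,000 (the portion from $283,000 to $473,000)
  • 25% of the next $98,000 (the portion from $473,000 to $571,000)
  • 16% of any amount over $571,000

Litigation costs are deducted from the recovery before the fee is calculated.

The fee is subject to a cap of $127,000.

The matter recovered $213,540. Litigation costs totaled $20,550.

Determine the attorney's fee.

$79,746.25

Fee base (net of costs): $213,540 − $20,550 = $192,990
First $147,500 at 42.5% = $62,687.50
Remaining $45,490 at 37.5% = $17,058.75
Fee: $62,687.50 + $17,058.75 = $79,746.25
$79,746.25 is under the $127,000 cap.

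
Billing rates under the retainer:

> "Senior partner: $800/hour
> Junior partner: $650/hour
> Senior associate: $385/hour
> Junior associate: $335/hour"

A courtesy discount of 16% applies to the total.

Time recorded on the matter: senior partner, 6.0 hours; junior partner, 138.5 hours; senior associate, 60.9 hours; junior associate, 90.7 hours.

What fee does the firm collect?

$124,871.04

Senior partner: 6.0 × $800 = $4,800.00
Junior partner: 138.5 × $650 = $90,025.00
Senior associate: 60.9 × $385 = $23,446.50
Junior associate: 90.7 × $335 = $30,384.50
Subtotal: $148,656.00
Less 16% discount: −$23,784.96
Total: $148,656.00 − $23,784.96 = $124,871.04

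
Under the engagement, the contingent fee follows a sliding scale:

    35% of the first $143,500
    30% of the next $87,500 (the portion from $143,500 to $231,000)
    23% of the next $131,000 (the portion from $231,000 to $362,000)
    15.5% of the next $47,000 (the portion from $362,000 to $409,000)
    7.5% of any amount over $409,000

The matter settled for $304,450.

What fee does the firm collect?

$93,368.50

First $143,500 at 35% = $50,225.00
Next $87,500 at 30% = $26,250.00
Remaining $73,450 at 23% = $16,893.50
Fee: $50,225.00 + $26,250.00 + $16,893.50 = $93,368.50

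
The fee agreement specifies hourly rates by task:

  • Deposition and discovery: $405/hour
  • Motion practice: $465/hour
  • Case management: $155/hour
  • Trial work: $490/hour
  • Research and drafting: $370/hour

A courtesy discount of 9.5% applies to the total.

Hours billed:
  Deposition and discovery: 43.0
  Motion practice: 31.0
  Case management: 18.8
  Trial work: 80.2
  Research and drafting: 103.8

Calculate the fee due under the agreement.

$101,765.44

Deposition and discovery: 43.0 × $405 = $17,415.00
Motion practice: 31.0 × $465 = $14,415.00
Case management: 18.8 × $155 = $2,914.00
Trial work: 80.2 × $490 = $39,298.00
Research and drafting: 103.8 × $370 = $38,406.00
Subtotal: $112,448.00
Less 9.5% discount: −$10,682.56
Total: $112,448.00 − $10,682.56 = $101,765.44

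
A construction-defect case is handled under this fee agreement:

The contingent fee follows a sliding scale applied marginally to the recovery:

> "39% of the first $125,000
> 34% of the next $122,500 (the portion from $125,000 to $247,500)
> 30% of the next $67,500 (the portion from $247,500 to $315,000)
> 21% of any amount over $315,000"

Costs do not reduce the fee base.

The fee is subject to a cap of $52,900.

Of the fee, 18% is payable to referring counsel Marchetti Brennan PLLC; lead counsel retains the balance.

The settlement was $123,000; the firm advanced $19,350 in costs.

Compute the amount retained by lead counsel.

Fee base is the gross recovery, $123,000; costs are reimbursed separately.
First $123,000 at 39% = $47,970.00
$47,970.00 is under the $52,900 cap.
Referral share: 18% of $47,970.00 = $8,634.60; lead counsel retains $47,970.00 − $8,634.60 = $39,335.40.

$39,335.40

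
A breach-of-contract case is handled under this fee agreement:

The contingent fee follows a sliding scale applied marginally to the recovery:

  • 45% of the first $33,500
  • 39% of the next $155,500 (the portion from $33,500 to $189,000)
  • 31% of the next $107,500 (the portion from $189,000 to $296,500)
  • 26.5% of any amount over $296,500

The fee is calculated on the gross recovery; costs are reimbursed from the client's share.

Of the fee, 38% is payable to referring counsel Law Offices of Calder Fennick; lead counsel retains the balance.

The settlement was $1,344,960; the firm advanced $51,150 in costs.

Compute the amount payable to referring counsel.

$147,017.02

Fee base is the gross recovery, $1,344,960; costs are reimbursed separately.
First $33,500 at 45% = $15,075.00
Next $155,500 at 39% = $60,645.00
Next $107,500 at 31% = $33,325.00
Remaining $1,048,460 at 26.5% = $277,841.90
Fee: $15,075.00 + $60,645.00 + $33,325.00 + $277,841.90 = $386,886.90
Referral share: 38% of $386,886.90 = $147,017.02; lead counsel retains $386,886.90 − $147,017.02 = $239,869.88.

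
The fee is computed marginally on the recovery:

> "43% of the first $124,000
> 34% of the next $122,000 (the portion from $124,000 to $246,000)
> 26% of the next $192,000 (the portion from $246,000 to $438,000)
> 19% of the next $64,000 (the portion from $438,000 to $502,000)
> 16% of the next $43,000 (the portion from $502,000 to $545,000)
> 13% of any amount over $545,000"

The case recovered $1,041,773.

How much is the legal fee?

$228,340.49

First $124,000 at 43% = $53,320.00
Next $122,000 at 34% = $41,480.00
Next $192,000 at 26% = $49,920.00
Next $64,000 at 19% = $12,160.00
Next $43,000 at 16% = $6,880.00
Remaining $496,773 at 13% = $64,580.49
Fee: $53,320.00 + $41,480.00 + $49,920.00 + $12,160.00 + $6,880.00 + $64,580.49 = $228,340.49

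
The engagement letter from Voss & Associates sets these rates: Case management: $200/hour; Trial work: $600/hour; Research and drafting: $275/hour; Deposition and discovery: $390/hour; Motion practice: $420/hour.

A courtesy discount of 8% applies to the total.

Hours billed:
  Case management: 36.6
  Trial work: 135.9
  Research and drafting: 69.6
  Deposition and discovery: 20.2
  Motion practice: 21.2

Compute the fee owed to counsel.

Case management: 36.6 × $200 = $7,320.00
Trial work: 135.9 × $600 = $81,540.00
Research and drafting: 69.6 × $275 = $19,140.00
Deposition and discovery: 20.2 × $390 = $7,878.00
Motion practice: 21.2 × $420 = $8,904.00
Subtotal: $124,782.00
Less 8% discount: −$9,982.56
Total: $124,782.00 − $9,982.56 = $114,799.44

$114,799.44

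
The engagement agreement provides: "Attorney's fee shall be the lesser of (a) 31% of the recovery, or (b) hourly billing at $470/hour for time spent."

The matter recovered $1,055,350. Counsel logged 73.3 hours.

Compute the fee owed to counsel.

$34,451.00

(a) 31% of $1,055,350 = $327,158.50
(b) 73.3 × $470 = $34,451.00
The lesser is (b): $34,451.00.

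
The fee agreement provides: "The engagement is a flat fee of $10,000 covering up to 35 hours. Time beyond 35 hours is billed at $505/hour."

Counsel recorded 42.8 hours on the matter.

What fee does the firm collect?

Flat fee: $10,000.00
Excess hours: 42.8 − 35 = 7.8
Overrun: 7.8 × $505 = $3,939.00
Total: $10,000.00 + $3,939.00 = $13,939.00

$13,939.00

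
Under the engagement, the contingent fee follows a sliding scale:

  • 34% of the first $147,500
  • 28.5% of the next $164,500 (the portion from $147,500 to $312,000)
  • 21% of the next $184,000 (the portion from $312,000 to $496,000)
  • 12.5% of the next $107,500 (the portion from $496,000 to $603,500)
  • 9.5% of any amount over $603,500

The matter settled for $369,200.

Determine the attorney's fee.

$109,044.50

First $147,500 at 34% = $50,150.00
Next $164,500 at 28.5% = $46,882.50
Remaining $57,200 at 21% = $12,012.00
Fee: $50,150.00 + $46,882.50 + $12,012.00 = $109,044.50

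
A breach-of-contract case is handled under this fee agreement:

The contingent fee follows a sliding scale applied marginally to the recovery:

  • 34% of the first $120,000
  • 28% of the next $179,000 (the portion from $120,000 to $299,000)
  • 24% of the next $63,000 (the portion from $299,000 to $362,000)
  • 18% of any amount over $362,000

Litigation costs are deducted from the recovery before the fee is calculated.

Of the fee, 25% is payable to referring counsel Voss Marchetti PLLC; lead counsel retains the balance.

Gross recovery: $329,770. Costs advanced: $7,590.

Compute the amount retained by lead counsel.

Fee base (net of costs): $329,770 − $7,590 = $322,180
First $120,000 at 34% = $40,800.00
Next $179,000 at 28% = $50,120.00
Remaining $23,180 at 24% = $5,563.20
Fee: $40,800.00 + $50,120.00 + $5,563.20 = $96,483.20
Referral share: 25% of $96,483.20 = $24,120.80; lead counsel retains $96,483.20 − $24,120.80 = $72,362.40.

$72,362.40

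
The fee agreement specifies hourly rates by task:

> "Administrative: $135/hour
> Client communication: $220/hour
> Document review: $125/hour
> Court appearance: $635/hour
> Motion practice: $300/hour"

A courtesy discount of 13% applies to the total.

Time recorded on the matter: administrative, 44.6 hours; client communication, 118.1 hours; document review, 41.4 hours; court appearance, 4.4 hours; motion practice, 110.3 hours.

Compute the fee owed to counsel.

$63,563.94

Administrative: 44.6 × $135 = $6,021.00
Client communication: 118.1 × $220 = $25,982.00
Document review: 41.4 × $125 = $5,175.00
Court appearance: 4.4 × $635 = $2,794.00
Motion practice: 110.3 × $300 = $33,090.00
Subtotal: $73,062.00
Less 13% discount: −$9,498.06
Total: $73,062.00 − $9,498.06 = $63,563.94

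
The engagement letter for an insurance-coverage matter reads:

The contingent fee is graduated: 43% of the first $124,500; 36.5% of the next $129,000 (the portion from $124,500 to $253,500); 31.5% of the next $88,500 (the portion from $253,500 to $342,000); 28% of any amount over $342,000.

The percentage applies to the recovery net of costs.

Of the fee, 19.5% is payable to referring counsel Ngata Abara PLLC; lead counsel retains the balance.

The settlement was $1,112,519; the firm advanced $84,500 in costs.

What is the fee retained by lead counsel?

$258,069.17

Fee base (net of costs): $1,112,519 − $84,500 = $1,028,019
First $124,500 at 43% = $53,535.00
Next $129,000 at 36.5% = $47,085.00
Next $88,500 at 31.5% = $27,877.50
Remaining $686,019 at 28% = $192,085.32
Fee: $53,535.00 + $47,085.00 + $27,877.50 + $192,085.32 = $320,582.82
Referral share: 19.5% of $320,582.82 = $62,513.65; lead counsel retains $320,582.82 − $62,513.65 = $258,069.17.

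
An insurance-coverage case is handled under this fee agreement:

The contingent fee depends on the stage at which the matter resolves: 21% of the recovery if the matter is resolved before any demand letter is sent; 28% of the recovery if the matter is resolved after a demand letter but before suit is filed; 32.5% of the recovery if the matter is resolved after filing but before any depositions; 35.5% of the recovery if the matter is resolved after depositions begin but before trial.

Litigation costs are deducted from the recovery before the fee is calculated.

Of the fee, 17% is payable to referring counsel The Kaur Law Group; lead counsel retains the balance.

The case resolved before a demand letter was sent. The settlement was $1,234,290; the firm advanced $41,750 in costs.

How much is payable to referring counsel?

Fee base (net of costs): $1,234,290 − $41,750 = $1,192,540
The matter resolved before a demand letter was sent, so the 21% rate applies.
$1,192,540 × 21% = $250,433.40
Referral share: 17% of $250,433.40 = $42,573.68; lead counsel retains $250,433.40 − $42,573.68 = $207,859.72.

$42,573.68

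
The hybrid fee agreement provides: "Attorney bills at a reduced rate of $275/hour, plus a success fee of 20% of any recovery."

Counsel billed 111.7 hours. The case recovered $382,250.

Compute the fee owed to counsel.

Hourly: 111.7 × $275 = $30,717.50
Success fee: 20% of $382,250 = $76,450.00
Total: $30,717.50 + $76,450.00 = $107,167.50

$107,167.50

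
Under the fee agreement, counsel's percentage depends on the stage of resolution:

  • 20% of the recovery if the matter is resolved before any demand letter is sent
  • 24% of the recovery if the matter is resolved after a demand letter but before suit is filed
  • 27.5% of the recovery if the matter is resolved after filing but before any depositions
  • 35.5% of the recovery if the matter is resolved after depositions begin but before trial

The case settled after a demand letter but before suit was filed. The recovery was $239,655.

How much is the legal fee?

$57,517.20

The matter settled after a demand letter but before suit was filed, so the 24% rate applies.
$239,655 × 24% = $57,517.20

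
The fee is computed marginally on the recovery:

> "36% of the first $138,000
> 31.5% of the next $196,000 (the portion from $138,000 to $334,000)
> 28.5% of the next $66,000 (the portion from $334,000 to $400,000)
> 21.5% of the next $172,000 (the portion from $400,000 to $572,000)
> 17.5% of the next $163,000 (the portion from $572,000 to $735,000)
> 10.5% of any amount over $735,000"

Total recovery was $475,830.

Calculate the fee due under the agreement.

First $138,000 at 36% = $49,680.00
Next $196,000 at 31.5% = $61,740.00
Next $66,000 at 28.5% = $18,810.00
Remaining $75,830 at 21.5% = $16,303.45
Fee: $49,680.00 + $61,740.00 + $18,810.00 + $16,303.45 = $146,533.45

$146,533.45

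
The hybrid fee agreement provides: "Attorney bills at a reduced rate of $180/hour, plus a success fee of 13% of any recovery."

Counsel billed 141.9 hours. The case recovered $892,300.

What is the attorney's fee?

Hourly: 141.9 × $180 = $25,542.00
Success fee: 13% of $892,300 = $115,999.00
Total: $25,542.00 + $115,999.00 = $141,541.00

$141,541.00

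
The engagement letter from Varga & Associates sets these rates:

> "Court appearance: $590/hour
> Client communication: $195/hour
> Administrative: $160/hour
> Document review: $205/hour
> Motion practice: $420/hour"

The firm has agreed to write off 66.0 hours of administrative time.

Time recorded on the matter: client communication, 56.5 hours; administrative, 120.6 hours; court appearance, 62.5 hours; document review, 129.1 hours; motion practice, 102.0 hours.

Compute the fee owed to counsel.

Court appearance: 62.5 × $590 = $36,875.00
Client communication: 56.5 × $195 = $11,017.50
Administrative: 120.6 × $160 = $19,296.00
Document review: 129.1 × $205 = $26,465.50
Motion practice: 102.0 × $420 = $42,840.00
Subtotal: $136,494.00
Write-off: 66.0 × $160 = $10,560.00
Total: $136,494.00 − $10,560.00 = $125,934.00

$125,934.00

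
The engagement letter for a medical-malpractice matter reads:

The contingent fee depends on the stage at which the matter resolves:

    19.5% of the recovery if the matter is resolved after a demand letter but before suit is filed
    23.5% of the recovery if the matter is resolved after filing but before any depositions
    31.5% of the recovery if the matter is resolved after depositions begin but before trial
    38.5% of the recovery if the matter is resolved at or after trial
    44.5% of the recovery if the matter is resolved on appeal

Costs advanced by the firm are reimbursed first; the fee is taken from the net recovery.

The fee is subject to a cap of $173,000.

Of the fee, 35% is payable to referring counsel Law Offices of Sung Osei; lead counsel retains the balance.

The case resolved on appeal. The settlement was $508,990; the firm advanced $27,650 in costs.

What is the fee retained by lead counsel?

Fee base (net of costs): $508,990 − $27,650 = $481,340
The matter resolved on appeal, so the 44.5% rate applies.
$481,340 × 44.5% = $214,196.30
$214,196.30 exceeds the $173,000 cap, so the fee is capped at $173,000.00.
Referral share: 35% of $173,000.00 = $60,550.00; lead counsel retains $173,000.00 − $60,550.00 = $112,450.00.

$112,450.00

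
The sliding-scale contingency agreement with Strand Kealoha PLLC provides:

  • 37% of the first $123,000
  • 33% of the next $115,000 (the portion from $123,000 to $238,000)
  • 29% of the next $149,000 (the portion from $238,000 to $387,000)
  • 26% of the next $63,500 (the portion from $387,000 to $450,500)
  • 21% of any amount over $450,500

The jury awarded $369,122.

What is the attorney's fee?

First $123,000 at 37% = $45,510.00
Next $115,000 at 33% = $37,950.00
Remaining $131,122 at 29% = $38,025.38
Fee: $45,510.00 + $37,950.00 + $38,025.38 = $121,485.38

$121,485.38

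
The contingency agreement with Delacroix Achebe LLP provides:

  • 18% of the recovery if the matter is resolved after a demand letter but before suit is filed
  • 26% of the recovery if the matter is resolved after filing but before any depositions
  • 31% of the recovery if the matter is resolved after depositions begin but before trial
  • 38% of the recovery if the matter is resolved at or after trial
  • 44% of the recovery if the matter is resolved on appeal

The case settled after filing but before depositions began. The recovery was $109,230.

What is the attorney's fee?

The matter settled after filing but before depositions began, so the 26% rate applies.
$109,230 × 26% = $28,399.80

$28,399.80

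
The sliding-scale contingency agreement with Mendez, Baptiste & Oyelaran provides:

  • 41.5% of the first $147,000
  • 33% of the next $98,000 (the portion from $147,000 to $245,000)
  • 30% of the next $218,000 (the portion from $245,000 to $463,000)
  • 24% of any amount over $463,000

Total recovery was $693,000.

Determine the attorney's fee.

$213,945.00

First $147,000 at 41.5% = $61,005.00
Next $98,000 at 33% = $32,340.00
Next $218,000 at 30% = $65,400.00
Remaining $230,000 at 24% = $55,200.00
Fee: $61,005.00 + $32,340.00 + $65,400.00 + $55,200.00 = $213,945.00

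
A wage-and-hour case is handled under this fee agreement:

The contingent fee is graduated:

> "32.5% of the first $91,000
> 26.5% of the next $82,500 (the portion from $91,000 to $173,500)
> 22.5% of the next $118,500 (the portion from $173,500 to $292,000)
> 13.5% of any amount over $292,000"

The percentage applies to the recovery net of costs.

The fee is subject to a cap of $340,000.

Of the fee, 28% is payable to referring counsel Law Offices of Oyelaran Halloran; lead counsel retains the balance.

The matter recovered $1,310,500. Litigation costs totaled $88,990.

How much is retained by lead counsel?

Fee base (net of costs): $1,310,500 − $88,990 = $1,221,510
First $91,000 at 32.5% = $29,575.00
Next $82,500 at 26.5% = $21,862.50
Next $118,500 at 22.5% = $26,662.50
Remaining $929,510 at 13.5% = $125,483.85
Fee: $29,575.00 + $21,862.50 + $26,662.50 + $125,483.85 = $203,583.85
$203,583.85 is under the $340,000 cap.
Referral share: 28% of $203,583.85 = $57,003.48; lead counsel retains $203,583.85 − $57,003.48 = $146,580.37.

$146,580.37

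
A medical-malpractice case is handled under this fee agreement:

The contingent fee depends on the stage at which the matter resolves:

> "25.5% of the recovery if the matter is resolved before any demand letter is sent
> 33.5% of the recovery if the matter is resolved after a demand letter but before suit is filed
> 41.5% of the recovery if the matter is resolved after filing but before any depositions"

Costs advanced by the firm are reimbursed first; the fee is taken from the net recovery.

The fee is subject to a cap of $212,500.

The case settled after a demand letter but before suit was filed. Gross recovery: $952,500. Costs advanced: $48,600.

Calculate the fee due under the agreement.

Fee base (net of costs): $952,500 − $48,600 = $903,900
The matter settled after a demand letter but before suit was filed, so the 33.5% rate applies.
$903,900 × 33.5% = $302,806.50
$302,806.50 exceeds the $212,500 cap, so the fee is capped at $212,500.00.

$212,500.00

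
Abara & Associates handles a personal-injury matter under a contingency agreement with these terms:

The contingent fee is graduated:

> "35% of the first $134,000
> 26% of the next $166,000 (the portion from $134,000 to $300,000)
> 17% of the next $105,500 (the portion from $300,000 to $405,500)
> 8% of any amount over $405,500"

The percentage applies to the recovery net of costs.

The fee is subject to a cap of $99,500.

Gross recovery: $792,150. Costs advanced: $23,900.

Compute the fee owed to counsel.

Fee base (net of costs): $792,150 − $23,900 = $768,250
First $134,000 at 35% = $46,900.00
Next $166,000 at 26% = $43,160.00
Next $105,500 at 17% = $17,935.00
Remaining $362,750 at 8% = $29,020.00
Fee: $46,900.00 + $43,160.00 + $17,935.00 + $29,020.00 = $137,015.00
$137,015.00 exceeds the $99,500 cap, so the fee is capped at $99,500.00.

$99,500.00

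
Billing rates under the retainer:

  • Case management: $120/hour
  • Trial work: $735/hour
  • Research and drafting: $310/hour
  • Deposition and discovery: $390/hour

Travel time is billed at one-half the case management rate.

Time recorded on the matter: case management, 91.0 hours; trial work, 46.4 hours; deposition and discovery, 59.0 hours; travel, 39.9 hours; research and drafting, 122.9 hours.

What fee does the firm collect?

$108,527.00

Case management: 91.0 × $120 = $10,920.00
Trial work: 46.4 × $735 = $34,104.00
Research and drafting: 122.9 × $310 = $38,099.00
Deposition and discovery: 59.0 × $390 = $23,010.00
Subtotal: $10,920.00 + $34,104.00 + $38,099.00 + $23,010.00 = $106,133.00
Travel: 39.9 × ($120 ÷ 2) = 39.9 × $60.00 = $2,394.00
Total: $106,133.00 + $2,394.00 = $108,527.00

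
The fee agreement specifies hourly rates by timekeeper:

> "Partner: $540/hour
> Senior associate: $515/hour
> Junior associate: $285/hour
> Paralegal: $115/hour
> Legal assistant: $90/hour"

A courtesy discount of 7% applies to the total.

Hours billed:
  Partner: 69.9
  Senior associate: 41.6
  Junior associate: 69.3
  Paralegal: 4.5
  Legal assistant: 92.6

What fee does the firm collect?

Partner: 69.9 × $540 = $37,746.00
Senior associate: 41.6 × $515 = $21,424.00
Junior associate: 69.3 × $285 = $19,750.50
Paralegal: 4.5 × $115 = $517.50
Legal assistant: 92.6 × $90 = $8,334.00
Subtotal: $87,772.00
Less 7% discount: −$6,144.04
Total: $87,772.00 − $6,144.04 = $81,627.96

$81,627.96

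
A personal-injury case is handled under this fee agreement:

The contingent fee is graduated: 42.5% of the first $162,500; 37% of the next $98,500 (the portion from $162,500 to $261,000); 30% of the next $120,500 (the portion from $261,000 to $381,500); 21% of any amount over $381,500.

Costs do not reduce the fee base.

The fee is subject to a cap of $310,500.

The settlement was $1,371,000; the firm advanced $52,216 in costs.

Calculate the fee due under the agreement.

Fee base is the gross recovery, $1,371,000; costs are reimbursed separately.
First $162,500 at 42.5% = $69,062.50
Next $98,500 at 37% = $36,445.00
Next $120,500 at 30% = $36,150.00
Remaining $989,500 at 21% = $207,795.00
Fee: $69,062.50 + $36,445.00 + $36,150.00 + $207,795.00 = $349,452.50
$349,452.50 exceeds the $310,500 cap, so the fee is capped at $310,500.00.

$310,500.00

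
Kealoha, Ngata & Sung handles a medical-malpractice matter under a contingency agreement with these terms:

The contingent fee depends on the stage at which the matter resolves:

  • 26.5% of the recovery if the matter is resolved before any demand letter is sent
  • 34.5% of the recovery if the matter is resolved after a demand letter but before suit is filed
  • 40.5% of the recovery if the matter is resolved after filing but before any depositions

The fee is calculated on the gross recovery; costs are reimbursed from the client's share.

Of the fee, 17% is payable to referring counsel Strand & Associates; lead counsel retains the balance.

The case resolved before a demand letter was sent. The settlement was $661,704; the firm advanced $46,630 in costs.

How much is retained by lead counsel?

Fee base is the gross recovery, $661,704; costs are reimbursed separately.
The matter resolved before a demand letter was sent, so the 26.5% rate applies.
$661,704 × 26.5% = $175,351.56
Referral share: 17% of $175,351.56 = $29,809.77; lead counsel retains $175,351.56 − $29,809.77 = $145,541.79.

$145,541.79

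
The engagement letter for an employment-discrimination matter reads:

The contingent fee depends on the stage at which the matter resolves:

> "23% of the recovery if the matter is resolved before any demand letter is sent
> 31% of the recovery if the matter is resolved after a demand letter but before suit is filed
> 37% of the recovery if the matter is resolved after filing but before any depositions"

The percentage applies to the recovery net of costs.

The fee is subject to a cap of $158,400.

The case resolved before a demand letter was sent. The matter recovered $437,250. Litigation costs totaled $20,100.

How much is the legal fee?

Fee base (net of costs): $437,250 − $20,100 = $417,150
The matter resolved before a demand letter was sent, so the 23% rate applies.
$417,150 × 23% = $95,944.50
$95,944.50 is under the $158,400 cap.

$95,944.50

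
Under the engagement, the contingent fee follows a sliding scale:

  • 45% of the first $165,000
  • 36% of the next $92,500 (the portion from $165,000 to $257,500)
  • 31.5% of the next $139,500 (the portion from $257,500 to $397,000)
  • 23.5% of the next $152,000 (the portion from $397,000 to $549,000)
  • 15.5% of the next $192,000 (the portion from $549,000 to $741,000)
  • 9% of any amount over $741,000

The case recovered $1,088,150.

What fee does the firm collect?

First $165,000 at 45% = $74,250.00
Next $92,500 at 36% = $33,300.00
Next $139,500 at 31.5% = $43,942.50
Next $152,000 at 23.5% = $35,720.00
Next $192,000 at 15.5% = $29,760.00
Remaining $347,150 at 9% = $31,243.50
Fee: $74,250.00 + $33,300.00 + $43,942.50 + $35,720.00 + $29,760.00 + $31,243.50 = $248,216.00

$248,216.00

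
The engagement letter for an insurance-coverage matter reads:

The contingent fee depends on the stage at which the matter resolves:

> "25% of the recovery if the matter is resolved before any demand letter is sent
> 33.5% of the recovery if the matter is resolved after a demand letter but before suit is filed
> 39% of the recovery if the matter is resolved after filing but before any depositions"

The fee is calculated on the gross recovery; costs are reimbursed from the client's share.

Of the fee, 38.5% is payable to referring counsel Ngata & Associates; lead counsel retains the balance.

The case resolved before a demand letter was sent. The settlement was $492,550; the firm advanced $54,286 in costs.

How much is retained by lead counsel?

Fee base is the gross recovery, $492,550; costs are reimbursed separately.
The matter resolved before a demand letter was sent, so the 25% rate applies.
$492,550 × 25% = $123,137.50
Referral share: 38.5% of $123,137.50 = $47,407.94; lead counsel retains $123,137.50 − $47,407.94 = $75,729.56.

$75,729.56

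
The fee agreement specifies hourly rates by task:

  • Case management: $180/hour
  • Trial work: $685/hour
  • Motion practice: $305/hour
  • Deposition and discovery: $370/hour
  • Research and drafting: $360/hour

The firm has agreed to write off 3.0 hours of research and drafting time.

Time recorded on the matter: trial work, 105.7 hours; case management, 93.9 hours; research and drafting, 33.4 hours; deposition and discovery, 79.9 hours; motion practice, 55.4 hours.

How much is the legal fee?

$146,710.50

Case management: 93.9 × $180 = $16,902.00
Trial work: 105.7 × $685 = $72,404.50
Motion practice: 55.4 × $305 = $16,897.00
Deposition and discovery: 79.9 × $370 = $29,563.00
Research and drafting: 33.4 × $360 = $12,024.00
Subtotal: $147,790.50
Write-off: 3.0 × $360 = $1,080.00
Total: $147,790.50 − $1,080.00 = $146,710.50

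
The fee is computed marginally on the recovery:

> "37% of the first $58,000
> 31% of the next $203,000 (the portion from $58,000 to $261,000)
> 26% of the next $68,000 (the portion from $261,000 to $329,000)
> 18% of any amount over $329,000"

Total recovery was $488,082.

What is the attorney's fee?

$130,704.76

First $58,000 at 37% = $21,460.00
Next $203,000 at 31% = $62,930.00
Next $68,000 at 26% = $17,680.00
Remaining $159,082 at 18% = $28,634.76
Fee: $21,460.00 + $62,930.00 + $17,680.00 + $28,634.76 = $130,704.76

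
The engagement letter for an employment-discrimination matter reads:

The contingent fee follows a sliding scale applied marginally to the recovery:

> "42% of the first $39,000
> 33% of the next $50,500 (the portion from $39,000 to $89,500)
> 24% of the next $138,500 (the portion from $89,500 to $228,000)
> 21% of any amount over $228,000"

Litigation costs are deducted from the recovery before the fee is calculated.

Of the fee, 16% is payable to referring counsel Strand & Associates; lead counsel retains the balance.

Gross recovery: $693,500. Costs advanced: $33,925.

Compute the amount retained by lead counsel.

$131,809.23

Fee base (net of costs): $693,500 − $33,925 = $659,575
First $39,000 at 42% = $16,380.00
Next $50,500 at 33% = $16,665.00
Next $138,500 at 24% = $33,240.00
Remaining $431,575 at 21% = $90,630.75
Fee: $16,380.00 + $16,665.00 + $33,240.00 + $90,630.75 = $156,915.75
Referral share: 16% of $156,915.75 = $25,106.52; lead counsel retains $156,915.75 − $25,106.52 = $131,809.23.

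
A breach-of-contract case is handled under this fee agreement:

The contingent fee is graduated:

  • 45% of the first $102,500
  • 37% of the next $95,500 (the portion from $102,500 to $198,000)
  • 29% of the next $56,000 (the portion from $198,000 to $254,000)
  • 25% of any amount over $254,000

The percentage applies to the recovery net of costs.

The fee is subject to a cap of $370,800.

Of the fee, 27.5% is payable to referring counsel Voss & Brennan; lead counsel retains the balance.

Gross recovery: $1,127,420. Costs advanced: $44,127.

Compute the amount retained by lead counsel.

$221,141.86

Fee base (net of costs): $1,127,420 − $44,127 = $1,083,293
First $102,500 at 45% = $46,125.00
Next $95,500 at 37% = $35,335.00
Next $56,000 at 29% = $16,240.00
Remaining $829,293 at 25% = $207,323.25
Fee: $46,125.00 + $35,335.00 + $16,240.00 + $207,323.25 = $305,023.25
$305,023.25 is under the $370,800 cap.
Referral share: 27.5% of $305,023.25 = $83,881.39; lead counsel retains $305,023.25 − $83,881.39 = $221,141.86.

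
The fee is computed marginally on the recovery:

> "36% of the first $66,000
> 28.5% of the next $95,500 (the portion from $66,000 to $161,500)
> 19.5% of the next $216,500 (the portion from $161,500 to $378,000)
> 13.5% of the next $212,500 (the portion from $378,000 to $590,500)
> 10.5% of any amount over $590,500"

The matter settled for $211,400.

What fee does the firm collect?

$60,708.00

First $66,000 at 36% = $23,760.00
Next $95,500 at 28.5% = $27,217.50
Remaining $49,900 at 19.5% = $9,730.50
Fee: $23,760.00 + $27,217.50 + $9,730.50 = $60,708.00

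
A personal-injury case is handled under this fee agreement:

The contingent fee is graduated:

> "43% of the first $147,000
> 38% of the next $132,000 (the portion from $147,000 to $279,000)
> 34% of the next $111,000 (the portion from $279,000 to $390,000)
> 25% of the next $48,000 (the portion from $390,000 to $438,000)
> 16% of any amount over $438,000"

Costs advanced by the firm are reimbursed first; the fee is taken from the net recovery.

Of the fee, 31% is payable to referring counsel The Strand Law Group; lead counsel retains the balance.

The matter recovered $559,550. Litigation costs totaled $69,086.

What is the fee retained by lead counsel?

Fee base (net of costs): $559,550 − $69,086 = $490,464
First $147,000 at 43% = $63,210.00
Next $132,000 at 38% = $50,160.00
Next $111,000 at 34% = $37,740.00
Next $48,000 at 25% = $12,000.00
Remaining $52,464 at 16% = $8,394.24
Fee: $63,210.00 + $50,160.00 + $37,740.00 + $12,000.00 + $8,394.24 = $171,504.24
Referral share: 31% of $171,504.24 = $53,166.31; lead counsel retains $171,504.24 − $53,166.31 = $118,337.93.

$118,337.93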